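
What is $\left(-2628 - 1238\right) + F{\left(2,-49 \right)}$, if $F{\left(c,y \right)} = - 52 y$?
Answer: $-1318$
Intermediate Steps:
$\left(-2628 - 1238\right) + F{\left(2,-49 \right)} = \left(-2628 - 1238\right) - -2548 = -3866 + 2548 = -1318$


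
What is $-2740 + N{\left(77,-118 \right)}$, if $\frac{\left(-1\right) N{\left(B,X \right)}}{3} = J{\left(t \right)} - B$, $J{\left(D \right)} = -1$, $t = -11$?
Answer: $-2506$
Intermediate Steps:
$N{\left(B,X \right)} = 3 + 3 B$ ($N{\left(B,X \right)} = - 3 \left(-1 - B\right) = 3 + 3 B$)
$-2740 + N{\left(77,-118 \right)} = -2740 + \left(3 + 3 \cdot 77\right) = -2740 + \left(3 + 231\right) = -2740 + 234 = -2506$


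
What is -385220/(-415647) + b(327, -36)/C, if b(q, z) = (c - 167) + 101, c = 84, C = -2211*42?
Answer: 1986934333/2144322873 ≈ 0.92660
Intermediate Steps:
C = -92862
b(q, z) = 18 (b(q, z) = (84 - 167) + 101 = -83 + 101 = 18)
-385220/(-415647) + b(327, -36)/C = -385220/(-415647) + 18/(-92862) = -385220*(-1/415647) + 18*(-1/92862) = 385220/415647 - 1/5159 = 1986934333/2144322873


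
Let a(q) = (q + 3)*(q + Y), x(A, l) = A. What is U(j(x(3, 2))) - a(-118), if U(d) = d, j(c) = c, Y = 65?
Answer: -6092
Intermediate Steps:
a(q) = (3 + q)*(65 + q) (a(q) = (q + 3)*(q + 65) = (3 + q)*(65 + q))
U(j(x(3, 2))) - a(-118) = 3 - (195 + (-118)² + 68*(-118)) = 3 - (195 + 13924 - 8024) = 3 - 1*6095 = 3 - 6095 = -6092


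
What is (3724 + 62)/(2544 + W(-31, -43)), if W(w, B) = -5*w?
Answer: 3786/2699 ≈ 1.4027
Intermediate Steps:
(3724 + 62)/(2544 + W(-31, -43)) = (3724 + 62)/(2544 - 5*(-31)) = 3786/(2544 + 155) = 3786/2699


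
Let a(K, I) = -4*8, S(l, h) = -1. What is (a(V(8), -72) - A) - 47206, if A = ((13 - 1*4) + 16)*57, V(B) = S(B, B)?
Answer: -48663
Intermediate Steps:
V(B) = -1
a(K, I) = -32
A = 1425 (A = ((13 - 4) + 16)*57 = (9 + 16)*57 = 25*57 = 1425)
(a(V(8), -72) - A) - 47206 = (-32 - 1*1425) - 47206 = (-32 - 1425) - 47206 = -1457 - 47206 = -48663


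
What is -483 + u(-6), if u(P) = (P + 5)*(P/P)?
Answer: -484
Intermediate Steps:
u(P) = 5 + P (u(P) = (5 + P)*1 = 5 + P)
-483 + u(-6) = -483 + (5 - 6) = -483 - 1 = -484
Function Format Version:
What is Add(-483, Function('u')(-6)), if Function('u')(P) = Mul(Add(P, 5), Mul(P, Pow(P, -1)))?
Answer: -484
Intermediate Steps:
Function('u')(P) = Add(5, P) (Function('u')(P) = Mul(Add(5, P), 1) = Add(5, P))
Add(-483, Function('u')(-6)) = Add(-483, Add(5, -6)) = Add(-483, -1) = -484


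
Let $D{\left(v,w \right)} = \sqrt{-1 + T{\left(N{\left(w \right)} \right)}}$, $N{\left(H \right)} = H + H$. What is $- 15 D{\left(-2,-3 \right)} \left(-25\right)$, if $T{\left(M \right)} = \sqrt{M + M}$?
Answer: $375 \sqrt{-1 + 2 i \sqrt{3}} \approx 428.02 + 569.06 i$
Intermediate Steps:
$N{\left(H \right)} = 2 H$
$T{\left(M \right)} = \sqrt{2} \sqrt{M}$ ($T{\left(M \right)} = \sqrt{2 M} = \sqrt{2} \sqrt{M}$)
$D{\left(v,w \right)} = \sqrt{-1 + 2 \sqrt{w}}$ ($D{\left(v,w \right)} = \sqrt{-1 + \sqrt{2} \sqrt{2 w}} = \sqrt{-1 + \sqrt{2} \sqrt{2} \sqrt{w}} = \sqrt{-1 + 2 \sqrt{w}}$)
$- 15 D{\left(-2,-3 \right)} \left(-25\right) = - 15 \sqrt{-1 + 2 \sqrt{-3}} \left(-25\right) = - 15 \sqrt{-1 + 2 i \sqrt{3}} \left(-25\right) = 375 \sqrt{-1 + 2 i \sqrt{3}}$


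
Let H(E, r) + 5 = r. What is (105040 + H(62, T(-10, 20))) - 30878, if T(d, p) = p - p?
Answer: 74157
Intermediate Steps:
T(d, p) = 0
H(E, r) = -5 + r
(105040 + H(62, T(-10, 20))) - 30878 = (105040 + (-5 + 0)) - 30878 = (105040 - 5) - 30878 = 105035 - 30878 = 74157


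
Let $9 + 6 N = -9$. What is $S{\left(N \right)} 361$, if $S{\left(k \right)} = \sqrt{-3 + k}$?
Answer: $361 i \sqrt{6} \approx 884.27 i$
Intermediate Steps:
$N = -3$ ($N = - \frac{3}{2} + \frac{1}{6} \left(-9\right) = - \frac{3}{2} - \frac{3}{2} = -3$)
$S{\left(N \right)} 361 = \sqrt{-3 - 3} \cdot 361 = \sqrt{-6} \cdot 361 = i \sqrt{6} \cdot 361 = 361 i \sqrt{6}$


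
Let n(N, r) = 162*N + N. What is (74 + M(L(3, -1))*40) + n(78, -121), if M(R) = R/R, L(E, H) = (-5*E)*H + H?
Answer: 12828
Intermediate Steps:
L(E, H) = H - 5*E*H (L(E, H) = -5*E*H + H = H - 5*E*H)
M(R) = 1
n(N, r) = 163*N
(74 + M(L(3, -1))*40) + n(78, -121) = (74 + 1*40) + 163*78 = (74 + 40) + 12714 = 114 + 12714 = 12828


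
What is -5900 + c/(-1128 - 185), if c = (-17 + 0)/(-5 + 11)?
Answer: -46480183/7878 ≈ -5900.0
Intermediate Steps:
c = -17/6 ≈ -2.8333
-5900 + c/(-1128 - 185) = -5900 - 17/(6*(-1128 - 185)) = -5900 - 17/6/(-1313) = -5900 - 17/6*(-1/1313) = -5900 + 17/7878 = -46480183/7878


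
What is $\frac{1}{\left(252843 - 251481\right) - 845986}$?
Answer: $- \frac{1}{844624} \approx -1.184 \cdot 10^{-6}$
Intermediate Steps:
$\frac{1}{\left(252843 - 251481\right) - 845986} = \frac{1}{1362 - 845986} = \frac{1}{-844624} = - \frac{1}{844624}$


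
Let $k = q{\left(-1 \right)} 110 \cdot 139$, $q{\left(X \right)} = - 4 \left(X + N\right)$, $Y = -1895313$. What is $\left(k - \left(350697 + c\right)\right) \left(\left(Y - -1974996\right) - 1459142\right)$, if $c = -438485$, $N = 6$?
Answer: $300738615508$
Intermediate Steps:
$q{\left(X \right)} = -24 - 4 X$ ($q{\left(X \right)} = - 4 \left(X + 6\right) = - 4 \left(6 + X\right) = -24 - 4 X$)
$k = -305800$ ($k = \left(-24 - -4\right) 110 \cdot 139 = \left(-24 + 4\right) 110 \cdot 139 = \left(-20\right) 110 \cdot 139 = \left(-2200\right) 139 = -305800$)
$\left(k - \left(350697 + c\right)\right) \left(\left(Y - -1974996\right) - 1459142\right) = \left(-305800 - -87788\right) \left(\left(-1895313 - -1974996\right) - 1459142\right) = \left(-305800 + \left(-350697 + 438485\right)\right) \left(\left(-1895313 + 1974996\right) - 1459142\right) = \left(-305800 + 87788\right) \left(79683 - 1459142\right) = \left(-218012\right) \left(-1379459\right) = 300738615508$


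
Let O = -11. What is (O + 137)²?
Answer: 15876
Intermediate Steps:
(O + 137)² = (-11 + 137)² = 126² = 15876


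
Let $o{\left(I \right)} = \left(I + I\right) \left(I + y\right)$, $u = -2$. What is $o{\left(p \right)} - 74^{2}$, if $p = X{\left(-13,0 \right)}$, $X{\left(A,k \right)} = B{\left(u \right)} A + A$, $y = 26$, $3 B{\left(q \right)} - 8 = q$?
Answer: $-4462$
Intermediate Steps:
$B{\left(q \right)} = \frac{8}{3} + \frac{q}{3}$
$X{\left(A,k \right)} = 3 A$ ($X{\left(A,k \right)} = \left(\frac{8}{3} + \frac{1}{3} \left(-2\right)\right) A + A = \left(\frac{8}{3} - \frac{2}{3}\right) A + A = 2 A + A = 3 A$)
$p = -39$ ($p = 3 \left(-13\right) = -39$)
$o{\left(I \right)} = 2 I \left(26 + I\right)$ ($o{\left(I \right)} = \left(I + I\right) \left(I + 26\right) = 2 I \left(26 + I\right)$)
$o{\left(p \right)} - 74^{2} = 2 \left(-39\right) \left(26 - 39\right) - 74^{2} = 2 \left(-39\right) \left(-13\right) - 5476 = 1014 - 5476 = -4462$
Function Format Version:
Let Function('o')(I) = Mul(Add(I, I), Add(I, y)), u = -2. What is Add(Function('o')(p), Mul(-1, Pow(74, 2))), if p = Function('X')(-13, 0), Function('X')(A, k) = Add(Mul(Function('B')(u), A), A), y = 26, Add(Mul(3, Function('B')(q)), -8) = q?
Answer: -4462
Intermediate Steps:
Function('B')(q) = Add(Rational(8, 3), Mul(Rational(1, 3), q))
Function('X')(A, k) = Mul(3, A) (Function('X')(A, k) = Add(Mul(Add(Rational(8, 3), Mul(Rational(1, 3), -2)), A), A) = Add(Mul(Add(Rational(8, 3), Rational(-2, 3)), A), A) = Add(Mul(2, A), A) = Mul(3, A))
p = -39 (p = Mul(3, -13) = -39)
Function('o')(I) = Mul(2, I, Add(26, I)) (Function('o')(I) = Mul(Add(I, I), Add(I, 26)) = Mul(Mul(2, I), Add(26, I)) = Mul(2, I, Add(26, I)))
Add(Function('o')(p), Mul(-1, Pow(74, 2))) = Add(Mul(2, -39, Add(26, -39)), Mul(-1, Pow(74, 2))) = Add(Mul(2, -39, -13), Mul(-1, 5476)) = Add(1014, -5476) = -4462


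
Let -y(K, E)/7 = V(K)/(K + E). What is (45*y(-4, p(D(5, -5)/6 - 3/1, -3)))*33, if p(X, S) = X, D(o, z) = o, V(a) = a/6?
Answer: -41580/37 ≈ -1123.8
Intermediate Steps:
V(a) = a/6 (V(a) = a*(1/6) = a/6)
y(K, E) = -7*K/(6*(E + K)) (y(K, E) = -7*K/6/(K + E) = -7*K/6/(E + K) = -7*K/(6*(E + K)))
(45*y(-4, p(D(5, -5)/6 - 3/1, -3)))*33 = (45*(-7*(-4)/(6*(5/6 - 3/1) + 6*(-4))))*33 = (45*(-7*(-4)/(6*(5*(1/6) - 3*1) - 24)))*33 = (45*(-7*(-4)/(6*(5/6 - 3) - 24)))*33 = (45*(-7*(-4)/(6*(-13/6) - 24)))*33 = (45*(-7*(-4)/(-13 - 24)))*33 = (45*(-7*(-4)/(-37)))*33 = (45*(-7*(-4)*(-1/37)))*33 = (45*(-28/37))*33 = -1260/37*33 = -41580/37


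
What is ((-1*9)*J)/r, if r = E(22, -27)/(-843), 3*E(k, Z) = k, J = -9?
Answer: -204849/22 ≈ -9311.3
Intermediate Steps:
E(k, Z) = k/3
r = -22/2529 (r = ((1/3)*22)/(-843) = (22/3)*(-1/843) = -22/2529 ≈ -0.0086991)
((-1*9)*J)/r = (-1*9*(-9))/(-22/2529) = -9*(-9)*(-2529/22) = 81*(-2529/22) = -204849/22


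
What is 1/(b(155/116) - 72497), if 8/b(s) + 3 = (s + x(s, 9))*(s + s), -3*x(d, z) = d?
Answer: -6251/453259483 ≈ -1.3791e-5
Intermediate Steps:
x(d, z) = -d/3
b(s) = 8/(-3 + 4*s²/3) (b(s) = 8/(-3 + (s - s/3)*(s + s)) = 8/(-3 + (2*s/3)*(2*s)) = 8/(-3 + 4*s²/3))
1/(b(155/116) - 72497) = 1/(24/(-9 + 4*(155/116)²) - 72497) = 1/(24/(-9 + 4*(24025/13456)) - 72497) = 1/(24/(-9 + 24025/3364) - 72497) = 1/(24/(-6251/3364) - 72497) = 1/(24*(-3364/6251) - 72497) = 1/(-80736/6251 - 72497) = 1/(-453259483/6251) = -6251/453259483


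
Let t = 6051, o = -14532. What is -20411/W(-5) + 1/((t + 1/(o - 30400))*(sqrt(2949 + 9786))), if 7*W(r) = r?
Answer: 142877/5 + 44932*sqrt(1415)/1154145589095 ≈ 28575.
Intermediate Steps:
W(r) = r/7
-20411/W(-5) + 1/((t + 1/(o - 30400))*(sqrt(2949 + 9786))) = -20411/((1/7)*(-5)) + 1/((6051 + 1/(-14532 - 30400))*(sqrt(2949 + 9786))) = -20411/(-5/7) + 1/((6051 + 1/(-44932))*(sqrt(12735))) = -20411*(-7/5) + 1/((6051 - 1/44932)*((3*sqrt(1415)))) = 142877/5 + (sqrt(1415)/4245)/(271883531/44932) = 142877/5 + 44932*(sqrt(1415)/4245)/271883531 = 142877/5 + 44932*sqrt(1415)/1154145589095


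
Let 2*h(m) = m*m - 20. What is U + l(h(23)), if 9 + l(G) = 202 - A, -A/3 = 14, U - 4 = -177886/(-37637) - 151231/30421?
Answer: 273363876162/1144955177 ≈ 238.76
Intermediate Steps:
U = 4299409567/1144955177 (U = 4 + (-177886/(-37637) - 151231/30421) = 4 + (-177886*(-1/37637) - 151231*1/30421) = 4 + (177886/37637 - 151231/30421) = 4 - 280411141/1144955177 = 4299409567/1144955177 ≈ 3.7551)
h(m) = -10 + m**2/2 (h(m) = (m*m - 20)/2 = (m**2 - 20)/2 = (-20 + m**2)/2 = -10 + m**2/2)
A = -42 (A = -3*14 = -42)
l(G) = 235 (l(G) = -9 + (202 - 1*(-42)) = -9 + (202 + 42) = -9 + 244 = 235)
U + l(h(23)) = 4299409567/1144955177 + 235 = 273363876162/1144955177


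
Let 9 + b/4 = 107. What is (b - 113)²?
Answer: 77841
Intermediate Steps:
b = 392 (b = -36 + 4*107 = -36 + 428 = 392)
(b - 113)² = (392 - 113)² = 279² = 77841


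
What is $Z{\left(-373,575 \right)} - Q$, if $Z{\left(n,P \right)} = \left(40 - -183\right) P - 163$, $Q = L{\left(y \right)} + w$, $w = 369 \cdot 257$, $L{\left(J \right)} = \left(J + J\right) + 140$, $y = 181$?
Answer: $32727$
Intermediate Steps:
$L{\left(J \right)} = 140 + 2 J$ ($L{\left(J \right)} = 2 J + 140 = 140 + 2 J$)
$w = 94833$
$Q = 95335$ ($Q = \left(140 + 2 \cdot 181\right) + 94833 = \left(140 + 362\right) + 94833 = 502 + 94833 = 95335$)
$Z{\left(n,P \right)} = -163 + 223 P$ ($Z{\left(n,P \right)} = \left(40 + 183\right) P - 163 = 223 P - 163 = -163 + 223 P$)
$Z{\left(-373,575 \right)} - Q = \left(-163 + 223 \cdot 575\right) - 95335 = \left(-163 + 128225\right) - 95335 = 128062 - 95335 = 32727$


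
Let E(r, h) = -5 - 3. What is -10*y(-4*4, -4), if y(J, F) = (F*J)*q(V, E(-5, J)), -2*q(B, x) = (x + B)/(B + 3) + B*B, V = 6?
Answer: 103040/9 ≈ 11449.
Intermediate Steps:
E(r, h) = -8
q(B, x) = -B**2/2 - (B + x)/(2*(3 + B)) (q(B, x) = -((x + B)/(B + 3) + B*B)/2 = -((B + x)/(3 + B) + B**2)/2 = -(B**2 + (B + x)/(3 + B))/2 = -B**2/2 - (B + x)/(2*(3 + B)))
y(J, F) = -161*F*J/9 (y(J, F) = (F*J)*((-1*6 - 1*(-8) - 1*6**3 - 3*6**2)/(2*(3 + 6))) = (F*J)*((1/2)*(-6 + 8 - 1*216 - 3*36)/9) = (F*J)*((1/2)*(1/9)*(-6 + 8 - 216 - 108)) = (F*J)*((1/2)*(1/9)*(-322)) = (F*J)*(-161/9) = -161*F*J/9)
-10*y(-4*4, -4) = -(-1610)*(-4)*(-4*4)/9 = -(-1610)*(-4)*(-16)/9 = -10*(-10304/9) = 103040/9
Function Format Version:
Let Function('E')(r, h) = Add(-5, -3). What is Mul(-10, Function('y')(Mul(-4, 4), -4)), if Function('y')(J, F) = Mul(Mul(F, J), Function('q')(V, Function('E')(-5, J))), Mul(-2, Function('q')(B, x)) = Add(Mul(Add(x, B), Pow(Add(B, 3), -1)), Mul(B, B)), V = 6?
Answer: Rational(103040, 9) ≈ 11449.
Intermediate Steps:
Function('E')(r, h) = -8
Function('q')(B, x) = Add(Mul(Rational(-1, 2), Pow(B, 2)), Mul(Rational(-1, 2), Pow(Add(3, B), -1), Add(B, x))) (Function('q')(B, x) = Mul(Rational(-1, 2), Add(Mul(Add(x, B), Pow(Add(B, 3), -1)), Mul(B, B))) = Mul(Rational(-1, 2), Add(Mul(Add(B, x), Pow(Add(3, B), -1)), Pow(B, 2))) = Mul(Rational(-1, 2), Add(Mul(Pow(Add(3, B), -1), Add(B, x)), Pow(B, 2))) = Mul(Rational(-1, 2), Add(Pow(B, 2), Mul(Pow(Add(3, B), -1), Add(B, x)))) = Add(Mul(Rational(-1, 2), Pow(B, 2)), Mul(Rational(-1, 2), Pow(Add(3, B), -1), Add(B, x))))
Function('y')(J, F) = Mul(Rational(-161, 9), F, J) (Function('y')(J, F) = Mul(Mul(F, J), Mul(Rational(1, 2), Pow(Add(3, 6), -1), Add(Mul(-1, 6), Mul(-1, -8), Mul(-1, Pow(6, 3)), Mul(-3, Pow(6, 2))))) = Mul(Mul(F, J), Mul(Rational(1, 2), Pow(9, -1), Add(-6, 8, Mul(-1, 216), Mul(-3, 36)))) = Mul(Mul(F, J), Mul(Rational(1, 2), Rational(1, 9), Add(-6, 8, -216, -108))) = Mul(Mul(F, J), Mul(Rational(1, 2), Rational(1, 9), -322)) = Mul(Mul(F, J), Rational(-161, 9)) = Mul(Rational(-161, 9), F, J))
Mul(-10, Function('y')(Mul(-4, 4), -4)) = Mul(-10, Mul(Rational(-161, 9), -4, Mul(-4, 4))) = Mul(-10, Mul(Rational(-161, 9), -4, -16)) = Mul(-10, Rational(-10304, 9)) = Rational(103040, 9)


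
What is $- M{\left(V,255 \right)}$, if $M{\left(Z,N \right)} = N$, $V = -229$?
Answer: $-255$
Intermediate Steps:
$- M{\left(V,255 \right)} = \left(-1\right) 255 = -255$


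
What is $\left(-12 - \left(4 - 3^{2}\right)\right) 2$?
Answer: $-14$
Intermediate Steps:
$\left(-12 - \left(4 - 3^{2}\right)\right) 2 = \left(-12 + \left(9 - 4\right)\right) 2 = \left(-12 + 5\right) 2 = \left(-7\right) 2 = -14$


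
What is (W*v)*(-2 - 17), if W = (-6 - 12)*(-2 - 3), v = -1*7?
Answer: 11970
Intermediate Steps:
v = -7
W = 90 (W = -18*(-5) = 90)
(W*v)*(-2 - 17) = (90*(-7))*(-2 - 17) = -630*(-19) = 11970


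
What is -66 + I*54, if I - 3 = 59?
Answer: 3282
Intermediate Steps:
I = 62 (I = 3 + 59 = 62)
-66 + I*54 = -66 + 62*54 = -66 + 3348 = 3282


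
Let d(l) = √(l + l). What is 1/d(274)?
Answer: √137/274 ≈ 0.042718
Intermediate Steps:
d(l) = √2*√l (d(l) = √(2*l) = √2*√l)
1/d(274) = 1/(√2*√274) = 1/(2*√137) = √137/274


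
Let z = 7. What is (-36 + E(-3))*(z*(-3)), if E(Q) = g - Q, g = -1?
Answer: 714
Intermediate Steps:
E(Q) = -1 - Q
(-36 + E(-3))*(z*(-3)) = (-36 + (-1 - 1*(-3)))*(7*(-3)) = (-36 + (-1 + 3))*(-21) = (-36 + 2)*(-21) = -34*(-21) = 714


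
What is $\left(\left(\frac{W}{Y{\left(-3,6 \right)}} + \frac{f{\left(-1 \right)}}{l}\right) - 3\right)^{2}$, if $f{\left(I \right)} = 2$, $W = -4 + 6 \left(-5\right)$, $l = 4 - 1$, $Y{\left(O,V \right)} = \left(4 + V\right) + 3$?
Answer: $\frac{37249}{1521} \approx 24.49$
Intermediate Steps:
$Y{\left(O,V \right)} = 7 + V$
$l = 3$
$W = -34$ ($W = -4 - 30 = -34$)
$\left(\left(\frac{W}{Y{\left(-3,6 \right)}} + \frac{f{\left(-1 \right)}}{l}\right) - 3\right)^{2} = \left(\left(- \frac{34}{7 + 6} + \frac{2}{3}\right) - 3\right)^{2} = \left(\left(- \frac{34}{13} + 2 \cdot \frac{1}{3}\right) - 3\right)^{2} = \left(\left(\left(-34\right) \frac{1}{13} + \frac{2}{3}\right) - 3\right)^{2} = \left(\left(- \frac{34}{13} + \frac{2}{3}\right) - 3\right)^{2} = \left(- \frac{76}{39} - 3\right)^{2} = \left(- \frac{193}{39}\right)^{2} = \frac{37249}{1521}$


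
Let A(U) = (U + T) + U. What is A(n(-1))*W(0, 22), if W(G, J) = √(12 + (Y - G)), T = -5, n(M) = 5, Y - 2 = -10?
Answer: 10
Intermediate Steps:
Y = -8 (Y = 2 - 10 = -8)
A(U) = -5 + 2*U (A(U) = (U - 5) + U = (-5 + U) + U = -5 + 2*U)
W(G, J) = √(4 - G) (W(G, J) = √(12 + (-8 - G)) = √(4 - G))
A(n(-1))*W(0, 22) = (-5 + 2*5)*√(4 - 1*0) = (-5 + 10)*√(4 + 0) = 5*√4 = 5*2 = 10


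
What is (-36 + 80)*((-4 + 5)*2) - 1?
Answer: 87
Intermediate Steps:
(-36 + 80)*((-4 + 5)*2) - 1 = 44*(1*2) - 1 = 44*2 - 1 = 88 - 1 = 87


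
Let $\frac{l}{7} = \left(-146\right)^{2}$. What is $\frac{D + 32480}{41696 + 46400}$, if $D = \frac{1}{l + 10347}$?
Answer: $\frac{5182476321}{14056509664} \approx 0.36869$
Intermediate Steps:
$l = 149212$ ($l = 7 \left(-146\right)^{2} = 7 \cdot 21316 = 149212$)
$D = \frac{1}{159559}$ ($D = \frac{1}{149212 + 10347} = \frac{1}{159559} \approx 6.2673 \cdot 10^{-6}$)
$\frac{D + 32480}{41696 + 46400} = \frac{\frac{1}{159559} + 32480}{41696 + 46400} = \frac{5182476321}{159559 \cdot 88096} = \frac{5182476321}{159559} \cdot \frac{1}{88096} = \frac{5182476321}{14056509664}$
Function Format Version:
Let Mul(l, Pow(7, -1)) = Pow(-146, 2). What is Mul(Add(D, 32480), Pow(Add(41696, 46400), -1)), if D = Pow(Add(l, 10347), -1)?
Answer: Rational(5182476321, 14056509664) ≈ 0.36869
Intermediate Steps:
l = 149212 (l = Mul(7, Pow(-146, 2)) = Mul(7, 21316) = 149212)
D = Rational(1, 159559) (D = Pow(Add(149212, 10347), -1) = Pow(159559, -1) = Rational(1, 159559) ≈ 6.2673e-6)
Mul(Add(D, 32480), Pow(Add(41696, 46400), -1)) = Mul(Add(Rational(1, 159559), 32480), Pow(Add(41696, 46400), -1)) = Mul(Rational(5182476321, 159559), Pow(88096, -1)) = Mul(Rational(5182476321, 159559), Rational(1, 88096)) = Rational(5182476321, 14056509664)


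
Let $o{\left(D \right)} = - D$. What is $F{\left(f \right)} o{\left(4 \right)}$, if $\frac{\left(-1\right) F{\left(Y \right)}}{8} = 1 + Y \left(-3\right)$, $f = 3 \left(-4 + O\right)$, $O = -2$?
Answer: $1760$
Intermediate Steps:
$f = -18$ ($f = 3 \left(-4 - 2\right) = 3 \left(-6\right) = -18$)
$F{\left(Y \right)} = -8 + 24 Y$ ($F{\left(Y \right)} = - 8 \left(1 + Y \left(-3\right)\right) = - 8 \left(1 - 3 Y\right) = -8 + 24 Y$)
$F{\left(f \right)} o{\left(4 \right)} = \left(-8 + 24 \left(-18\right)\right) \left(\left(-1\right) 4\right) = \left(-8 - 432\right) \left(-4\right) = \left(-440\right) \left(-4\right) = 1760$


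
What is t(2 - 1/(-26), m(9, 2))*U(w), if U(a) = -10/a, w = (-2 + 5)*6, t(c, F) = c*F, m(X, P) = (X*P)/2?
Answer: -265/26 ≈ -10.192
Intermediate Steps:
m(X, P) = P*X/2 (m(X, P) = (P*X)*(1/2) = P*X/2)
t(c, F) = F*c
w = 18 (w = 3*6 = 18)
t(2 - 1/(-26), m(9, 2))*U(w) = (((1/2)*2*9)*(2 - 1/(-26)))*(-10/18) = (9*(2 - 1*(-1/26)))*(-10*1/18) = (9*(2 + 1/26))*(-5/9) = (9*(53/26))*(-5/9) = (477/26)*(-5/9) = -265/26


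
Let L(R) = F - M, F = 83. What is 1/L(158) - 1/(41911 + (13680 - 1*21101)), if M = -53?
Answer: 17177/2345320 ≈ 0.0073240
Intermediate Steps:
L(R) = 136 (L(R) = 83 - 1*(-53) = 83 + 53 = 136)
1/L(158) - 1/(41911 + (13680 - 1*21101)) = 1/136 - 1/(41911 + (13680 - 1*21101)) = 1/136 - 1/(41911 + (13680 - 21101)) = 1/136 - 1/(41911 - 7421) = 1/136 - 1/34490 = 17177/2345320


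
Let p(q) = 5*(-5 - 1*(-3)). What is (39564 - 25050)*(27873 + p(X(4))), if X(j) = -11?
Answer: 404403582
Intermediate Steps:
p(q) = -10 (p(q) = 5*(-5 + 3) = 5*(-2) = -10)
(39564 - 25050)*(27873 + p(X(4))) = (39564 - 25050)*(27873 - 10) = 14514*27863 = 404403582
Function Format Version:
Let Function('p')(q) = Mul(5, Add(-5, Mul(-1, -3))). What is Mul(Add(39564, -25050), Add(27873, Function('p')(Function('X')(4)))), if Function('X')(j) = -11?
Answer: 404403582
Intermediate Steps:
Function('p')(q) = -10 (Function('p')(q) = Mul(5, Add(-5, 3)) = Mul(5, -2) = -10)
Mul(Add(39564, -25050), Add(27873, Function('p')(Function('X')(4)))) = Mul(Add(39564, -25050), Add(27873, -10)) = Mul(14514, 27863) = 404403582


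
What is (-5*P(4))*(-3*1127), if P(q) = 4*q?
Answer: 270480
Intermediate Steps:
(-5*P(4))*(-3*1127) = (-20*4)*(-3*1127) = -5*16*(-3381) = -80*(-3381) = 270480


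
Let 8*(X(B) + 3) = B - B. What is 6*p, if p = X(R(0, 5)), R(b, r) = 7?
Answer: -18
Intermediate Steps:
X(B) = -3 (X(B) = -3 + (B - B)/8 = -3 + (⅛)*0 = -3 + 0 = -3)
p = -3
6*p = 6*(-3) = -18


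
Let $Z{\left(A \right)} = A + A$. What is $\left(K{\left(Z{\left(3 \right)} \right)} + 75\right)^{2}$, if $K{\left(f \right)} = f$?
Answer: $6561$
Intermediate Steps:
$Z{\left(A \right)} = 2 A$
$\left(K{\left(Z{\left(3 \right)} \right)} + 75\right)^{2} = \left(2 \cdot 3 + 75\right)^{2} = \left(6 + 75\right)^{2} = 81^{2} = 6561$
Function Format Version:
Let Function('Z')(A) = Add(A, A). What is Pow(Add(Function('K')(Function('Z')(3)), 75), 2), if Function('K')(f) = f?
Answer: 6561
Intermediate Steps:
Function('Z')(A) = Mul(2, A)
Pow(Add(Function('K')(Function('Z')(3)), 75), 2) = Pow(Add(Mul(2, 3), 75), 2) = Pow(Add(6, 75), 2) = Pow(81, 2) = 6561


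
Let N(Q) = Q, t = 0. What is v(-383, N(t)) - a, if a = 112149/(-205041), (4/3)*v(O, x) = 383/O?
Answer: -55509/273388 ≈ -0.20304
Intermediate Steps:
v(O, x) = 1149/(4*O) (v(O, x) = 3*(383/O)/4 = 1149/(4*O))
a = -37383/68347 (a = 112149*(-1/205041) = -37383/68347 ≈ -0.54696)
v(-383, N(t)) - a = (1149/4)/(-383) - 1*(-37383/68347) = (1149/4)*(-1/383) + 37383/68347 = -3/4 + 37383/68347 = -55509/273388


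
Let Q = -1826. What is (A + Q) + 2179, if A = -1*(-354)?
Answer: 707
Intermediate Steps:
A = 354
(A + Q) + 2179 = (354 - 1826) + 2179 = -1472 + 2179 = 707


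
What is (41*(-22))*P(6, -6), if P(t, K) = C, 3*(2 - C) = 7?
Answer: 902/3 ≈ 300.67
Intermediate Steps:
C = -⅓ (C = 2 - ⅓*7 = 2 - 7/3 = -⅓ ≈ -0.33333)
P(t, K) = -⅓
(41*(-22))*P(6, -6) = (41*(-22))*(-⅓) = -902*(-⅓) = 902/3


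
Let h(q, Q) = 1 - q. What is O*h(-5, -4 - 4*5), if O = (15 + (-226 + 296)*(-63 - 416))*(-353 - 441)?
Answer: 159665460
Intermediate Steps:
O = 26610910 (O = (15 + 70*(-479))*(-794) = (15 - 33530)*(-794) = -33515*(-794) = 26610910)
O*h(-5, -4 - 4*5) = 26610910*(1 - 1*(-5)) = 26610910*(1 + 5) = 26610910*6 = 159665460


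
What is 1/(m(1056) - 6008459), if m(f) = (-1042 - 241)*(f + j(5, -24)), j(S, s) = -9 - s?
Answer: -1/7382552 ≈ -1.3545e-7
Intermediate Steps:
m(f) = -19245 - 1283*f (m(f) = (-1042 - 241)*(f + (-9 - 1*(-24))) = -1283*(f + (-9 + 24)) = -1283*(f + 15) = -1283*(15 + f) = -19245 - 1283*f)
1/(m(1056) - 6008459) = 1/((-19245 - 1283*1056) - 6008459) = 1/((-19245 - 1354848) - 6008459) = 1/(-1374093 - 6008459) = 1/(-7382552) = -1/7382552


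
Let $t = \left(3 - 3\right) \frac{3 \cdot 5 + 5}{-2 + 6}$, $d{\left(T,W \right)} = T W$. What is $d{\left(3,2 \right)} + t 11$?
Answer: $6$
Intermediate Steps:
$t = 0$ ($t = 0 \frac{15 + 5}{4} = 0 \cdot 20 \cdot \frac{1}{4} = 0 \cdot 5 = 0$)
$d{\left(3,2 \right)} + t 11 = 3 \cdot 2 + 0 \cdot 11 = 6 + 0 = 6$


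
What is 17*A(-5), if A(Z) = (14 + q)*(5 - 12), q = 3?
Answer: -2023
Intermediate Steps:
A(Z) = -119 (A(Z) = (14 + 3)*(5 - 12) = 17*(-7) = -119)
17*A(-5) = 17*(-119) = -2023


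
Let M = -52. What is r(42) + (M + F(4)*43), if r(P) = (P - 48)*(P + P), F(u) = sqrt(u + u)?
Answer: -556 + 86*sqrt(2) ≈ -434.38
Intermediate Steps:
F(u) = sqrt(2)*sqrt(u) (F(u) = sqrt(2*u) = sqrt(2)*sqrt(u))
r(P) = 2*P*(-48 + P) (r(P) = (-48 + P)*(2*P) = 2*P*(-48 + P))
r(42) + (M + F(4)*43) = 2*42*(-48 + 42) + (-52 + (sqrt(2)*sqrt(4))*43) = 2*42*(-6) + (-52 + (sqrt(2)*2)*43) = -504 + (-52 + (2*sqrt(2))*43) = -504 + (-52 + 86*sqrt(2)) = -556 + 86*sqrt(2)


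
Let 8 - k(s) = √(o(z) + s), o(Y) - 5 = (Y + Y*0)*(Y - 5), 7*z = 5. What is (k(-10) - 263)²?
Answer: (1785 + I*√395)²/49 ≈ 65017.0 + 1448.0*I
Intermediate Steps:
z = 5/7 (z = (⅐)*5 = 5/7 ≈ 0.71429)
o(Y) = 5 + Y*(-5 + Y) (o(Y) = 5 + (Y + Y*0)*(Y - 5) = 5 + (Y + 0)*(-5 + Y) = 5 + Y*(-5 + Y))
k(s) = 8 - √(95/49 + s) (k(s) = 8 - √((5 + (5/7)² - 5*5/7) + s) = 8 - √((5 + 25/49 - 25/7) + s) = 8 - √(95/49 + s))
(k(-10) - 263)² = ((8 - √(95 + 49*(-10))/7) - 263)² = ((8 - √(95 - 490)/7) - 263)² = ((8 - I*√395/7) - 263)² = (-255 - I*√395/7)²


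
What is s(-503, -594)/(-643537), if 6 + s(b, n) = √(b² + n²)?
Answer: 6/643537 - √605845/643537 ≈ -0.0012002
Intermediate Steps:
s(b, n) = -6 + √(b² + n²)
s(-503, -594)/(-643537) = (-6 + √((-503)² + (-594)²))/(-643537) = (-6 + √(253009 + 352836))*(-1/643537) = (-6 + √605845)*(-1/643537) = 6/643537 - √605845/643537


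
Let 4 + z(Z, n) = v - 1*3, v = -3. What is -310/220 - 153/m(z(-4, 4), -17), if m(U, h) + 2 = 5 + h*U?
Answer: -8729/3806 ≈ -2.2935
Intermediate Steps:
z(Z, n) = -10 (z(Z, n) = -4 + (-3 - 1*3) = -4 + (-3 - 3) = -4 - 6 = -10)
m(U, h) = 3 + U*h (m(U, h) = -2 + (5 + h*U) = -2 + (5 + U*h) = 3 + U*h)
-310/220 - 153/m(z(-4, 4), -17) = -310/220 - 153/(3 - 10*(-17)) = -310*1/220 - 153/(3 + 170) = -31/22 - 153/173 = -8729/3806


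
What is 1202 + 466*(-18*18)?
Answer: -149782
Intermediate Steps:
1202 + 466*(-18*18) = 1202 + 466*(-324) = 1202 - 150984 = -149782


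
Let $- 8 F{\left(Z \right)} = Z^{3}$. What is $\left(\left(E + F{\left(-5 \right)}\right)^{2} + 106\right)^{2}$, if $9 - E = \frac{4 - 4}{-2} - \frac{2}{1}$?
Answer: $\frac{2719935409}{4096} \approx 6.6405 \cdot 10^{5}$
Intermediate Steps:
$F{\left(Z \right)} = - \frac{Z^{3}}{8}$
$E = 11$ ($E = 9 - \left(\frac{4 - 4}{-2} - \frac{2}{1}\right) = 9 - \left(\left(4 - 4\right) \left(- \frac{1}{2}\right) - 2\right) = 9 - \left(0 \left(- \frac{1}{2}\right) - 2\right) = 9 - \left(0 - 2\right) = 9 - -2 = 9 + 2 = 11$)
$\left(\left(E + F{\left(-5 \right)}\right)^{2} + 106\right)^{2} = \left(\left(11 - \frac{\left(-5\right)^{3}}{8}\right)^{2} + 106\right)^{2} = \left(\left(11 - - \frac{125}{8}\right)^{2} + 106\right)^{2} = \left(\left(11 + \frac{125}{8}\right)^{2} + 106\right)^{2} = \left(\left(\frac{213}{8}\right)^{2} + 106\right)^{2} = \left(\frac{45369}{64} + 106\right)^{2} = \left(\frac{52153}{64}\right)^{2} = \frac{2719935409}{4096}$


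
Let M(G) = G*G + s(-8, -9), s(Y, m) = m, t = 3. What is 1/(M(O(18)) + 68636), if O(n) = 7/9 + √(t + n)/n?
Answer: 7204258260/494411456666761 - 9072*√21/494411456666761 ≈ 1.4571e-5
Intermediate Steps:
O(n) = 7/9 + √(3 + n)/n
M(G) = -9 + G² (M(G) = G*G - 9 = G² - 9 = -9 + G²)
1/(M(O(18)) + 68636) = 1/((-9 + (7/9 + √(3 + 18)/18)²) + 68636) = 1/((-9 + (7/9 + √21/18)²) + 68636) = 1/(68627 + (7/9 + √21/18)²)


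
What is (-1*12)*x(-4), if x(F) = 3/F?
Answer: 9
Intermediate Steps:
(-1*12)*x(-4) = (-1*12)*(3/(-4)) = -36*(-1)/4 = -12*(-¾) = 9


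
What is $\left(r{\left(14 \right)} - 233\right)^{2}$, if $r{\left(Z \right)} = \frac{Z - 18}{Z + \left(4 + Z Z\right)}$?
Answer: $\frac{621654489}{11449} \approx 54298.0$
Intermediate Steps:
$r{\left(Z \right)} = \frac{-18 + Z}{4 + Z + Z^{2}}$ ($r{\left(Z \right)} = \frac{-18 + Z}{Z + \left(4 + Z^{2}\right)} = \frac{-18 + Z}{4 + Z + Z^{2}}$)
$\left(r{\left(14 \right)} - 233\right)^{2} = \left(\frac{-18 + 14}{4 + 14 + 14^{2}} - 233\right)^{2} = \left(\frac{1}{4 + 14 + 196} \left(-4\right) - 233\right)^{2} = \left(\frac{1}{214} \left(-4\right) - 233\right)^{2} = \left(- \frac{2}{107} - 233\right)^{2} = \left(- \frac{24933}{107}\right)^{2} = \frac{621654489}{11449}$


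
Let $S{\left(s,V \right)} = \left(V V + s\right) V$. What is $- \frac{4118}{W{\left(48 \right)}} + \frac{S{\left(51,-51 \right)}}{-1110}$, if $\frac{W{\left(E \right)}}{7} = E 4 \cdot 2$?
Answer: $\frac{29915533}{248640} \approx 120.32$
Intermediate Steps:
$S{\left(s,V \right)} = V \left(s + V^{2}\right)$ ($S{\left(s,V \right)} = \left(V^{2} + s\right) V = \left(s + V^{2}\right) V = V \left(s + V^{2}\right)$)
$W{\left(E \right)} = 56 E$ ($W{\left(E \right)} = 7 E 4 \cdot 2 = 7 \cdot 4 E 2 = 7 \cdot 8 E = 56 E$)
$- \frac{4118}{W{\left(48 \right)}} + \frac{S{\left(51,-51 \right)}}{-1110} = - \frac{4118}{56 \cdot 48} + \frac{\left(-51\right) \left(51 + \left(-51\right)^{2}\right)}{-1110} = - \frac{4118}{2688} + - 51 \left(51 + 2601\right) \left(- \frac{1}{1110}\right) = \left(-4118\right) \frac{1}{2688} + \left(-51\right) 2652 \left(- \frac{1}{1110}\right) = - \frac{2059}{1344} - - \frac{22542}{185} = - \frac{2059}{1344} + \frac{22542}{185} = \frac{29915533}{248640}$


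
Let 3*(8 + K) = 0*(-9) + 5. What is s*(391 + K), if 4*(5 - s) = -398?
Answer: 120593/3 ≈ 40198.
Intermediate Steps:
s = 209/2 (s = 5 - ¼*(-398) = 5 + 199/2 = 209/2 ≈ 104.50)
K = -19/3 (K = -8 + (0*(-9) + 5)/3 = -8 + (0 + 5)/3 = -8 + (⅓)*5 = -8 + 5/3 = -19/3 ≈ -6.3333)
s*(391 + K) = 209*(391 - 19/3)/2 = (209/2)*(1154/3) = 120593/3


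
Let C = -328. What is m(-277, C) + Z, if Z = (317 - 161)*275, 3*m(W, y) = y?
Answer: 128372/3 ≈ 42791.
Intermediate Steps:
m(W, y) = y/3
Z = 42900 (Z = 156*275 = 42900)
m(-277, C) + Z = (⅓)*(-328) + 42900 = -328/3 + 42900 = 128372/3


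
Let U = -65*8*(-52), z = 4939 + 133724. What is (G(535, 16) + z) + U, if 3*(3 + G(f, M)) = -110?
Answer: 496990/3 ≈ 1.6566e+5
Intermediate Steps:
G(f, M) = -119/3 (G(f, M) = -3 + (1/3)*(-110) = -3 - 110/3 = -119/3)
z = 138663
U = 27040 (U = -520*(-52) = 27040)
(G(535, 16) + z) + U = (-119/3 + 138663) + 27040 = 415870/3 + 27040 = 496990/3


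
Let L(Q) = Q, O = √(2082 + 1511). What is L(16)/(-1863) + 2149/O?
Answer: -16/1863 + 2149*√3593/3593 ≈ 35.843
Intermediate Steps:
O = √3593 ≈ 59.942
L(16)/(-1863) + 2149/O = 16/(-1863) + 2149/(√3593) = 16*(-1/1863) + 2149*(√3593/3593) = -16/1863 + 2149*√3593/3593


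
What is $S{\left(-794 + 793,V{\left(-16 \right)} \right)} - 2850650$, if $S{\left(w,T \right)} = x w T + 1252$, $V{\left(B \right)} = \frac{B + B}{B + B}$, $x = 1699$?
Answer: $-2851097$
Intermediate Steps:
$V{\left(B \right)} = 1$ ($V{\left(B \right)} = \frac{2 B}{2 B} = 2 B \frac{1}{2 B} = 1$)
$S{\left(w,T \right)} = 1252 + 1699 T w$ ($S{\left(w,T \right)} = 1699 w T + 1252 = 1699 T w + 1252 = 1252 + 1699 T w$)
$S{\left(-794 + 793,V{\left(-16 \right)} \right)} - 2850650 = \left(1252 + 1699 \cdot 1 \left(-794 + 793\right)\right) - 2850650 = \left(1252 + 1699 \cdot 1 \left(-1\right)\right) - 2850650 = \left(1252 - 1699\right) - 2850650 = -447 - 2850650 = -2851097$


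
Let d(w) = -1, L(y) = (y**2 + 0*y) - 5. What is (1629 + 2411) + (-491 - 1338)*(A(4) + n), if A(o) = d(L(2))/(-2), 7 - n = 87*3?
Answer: 935383/2 ≈ 4.6769e+5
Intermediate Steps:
n = -254 (n = 7 - 87*3 = 7 - 1*261 = 7 - 261 = -254)
L(y) = -5 + y**2 (L(y) = (y**2 + 0) - 5 = y**2 - 5 = -5 + y**2)
A(o) = 1/2 (A(o) = -1/(-2) = -1*(-1/2) = 1/2)
(1629 + 2411) + (-491 - 1338)*(A(4) + n) = (1629 + 2411) + (-491 - 1338)*(1/2 - 254) = 4040 - 1829*(-507/2) = 4040 + 927303/2 = 935383/2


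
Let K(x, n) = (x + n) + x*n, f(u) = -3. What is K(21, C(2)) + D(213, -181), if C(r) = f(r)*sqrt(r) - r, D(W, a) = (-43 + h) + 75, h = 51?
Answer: 60 - 66*sqrt(2) ≈ -33.338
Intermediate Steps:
D(W, a) = 83 (D(W, a) = (-43 + 51) + 75 = 8 + 75 = 83)
C(r) = -r - 3*sqrt(r) (C(r) = -3*sqrt(r) - r = -r - 3*sqrt(r))
K(x, n) = n + x + n*x (K(x, n) = (n + x) + n*x = n + x + n*x)
K(21, C(2)) + D(213, -181) = ((-1*2 - 3*sqrt(2)) + 21 + (-1*2 - 3*sqrt(2))*21) + 83 = ((-2 - 3*sqrt(2)) + 21 + (-2 - 3*sqrt(2))*21) + 83 = ((-2 - 3*sqrt(2)) + 21 + (-42 - 63*sqrt(2))) + 83 = (-23 - 66*sqrt(2)) + 83 = 60 - 66*sqrt(2)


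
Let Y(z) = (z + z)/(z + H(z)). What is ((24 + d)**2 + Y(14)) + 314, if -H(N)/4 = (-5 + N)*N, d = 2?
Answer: 34648/35 ≈ 989.94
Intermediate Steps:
H(N) = -4*N*(-5 + N) (H(N) = -4*(-5 + N)*N = -4*N*(-5 + N))
Y(z) = 2*z/(z + 4*z*(5 - z)) (Y(z) = (z + z)/(z + 4*z*(5 - z)) = (2*z)/(z + 4*z*(5 - z)) = 2*z/(z + 4*z*(5 - z)))
((24 + d)**2 + Y(14)) + 314 = ((24 + 2)**2 - 2/(-21 + 4*14)) + 314 = (26**2 - 2/(-21 + 56)) + 314 = (676 - 2/35) + 314 = 23658/35 + 314 = 34648/35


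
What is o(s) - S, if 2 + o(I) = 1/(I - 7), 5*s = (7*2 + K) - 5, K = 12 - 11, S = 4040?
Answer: -20211/5 ≈ -4042.2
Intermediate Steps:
K = 1
s = 2 (s = ((7*2 + 1) - 5)/5 = ((14 + 1) - 5)/5 = (15 - 5)/5 = (⅕)*10 = 2)
o(I) = -2 + 1/(-7 + I) (o(I) = -2 + 1/(I - 7) = -2 + 1/(-7 + I))
o(s) - S = (15 - 2*2)/(-7 + 2) - 1*4040 = (15 - 4)/(-5) - 4040 = -⅕*11 - 4040 = -11/5 - 4040 = -20211/5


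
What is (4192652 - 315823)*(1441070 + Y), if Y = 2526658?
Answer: 15382202974512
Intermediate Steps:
(4192652 - 315823)*(1441070 + Y) = (4192652 - 315823)*(1441070 + 2526658) = 3876829*3967728 = 15382202974512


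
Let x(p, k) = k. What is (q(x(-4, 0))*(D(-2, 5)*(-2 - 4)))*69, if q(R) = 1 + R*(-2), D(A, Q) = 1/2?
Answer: -207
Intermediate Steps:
D(A, Q) = ½
q(R) = 1 - 2*R
(q(x(-4, 0))*(D(-2, 5)*(-2 - 4)))*69 = ((1 - 2*0)*((-2 - 4)/2))*69 = ((1 + 0)*((½)*(-6)))*69 = (1*(-3))*69 = -3*69 = -207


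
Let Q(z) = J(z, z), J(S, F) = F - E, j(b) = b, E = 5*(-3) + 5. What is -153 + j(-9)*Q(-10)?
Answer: -153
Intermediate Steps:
E = -10 (E = -15 + 5 = -10)
J(S, F) = 10 + F (J(S, F) = F - 1*(-10) = F + 10 = 10 + F)
Q(z) = 10 + z
-153 + j(-9)*Q(-10) = -153 - 9*(10 - 10) = -153 - 9*0 = -153 + 0 = -153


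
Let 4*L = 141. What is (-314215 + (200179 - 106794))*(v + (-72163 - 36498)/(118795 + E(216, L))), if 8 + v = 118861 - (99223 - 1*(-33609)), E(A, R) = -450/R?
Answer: 3447005208202332/1116553 ≈ 3.0872e+9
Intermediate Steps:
L = 141/4 (L = (¼)*141 = 141/4 ≈ 35.250)
v = -13979 (v = -8 + (118861 - (99223 - 1*(-33609))) = -8 + (118861 - (99223 + 33609)) = -8 + (118861 - 1*132832) = -8 + (118861 - 132832) = -8 - 13971 = -13979)
(-314215 + (200179 - 106794))*(v + (-72163 - 36498)/(118795 + E(216, L))) = (-314215 + (200179 - 106794))*(-13979 + (-72163 - 36498)/(118795 - 450/141/4)) = (-314215 + 93385)*(-13979 - 108661/(118795 - 450*4/141)) = -220830*(-13979 - 108661/(118795 - 600/47)) = -220830*(-13979 - 108661/5582765/47) = -220830*(-13979 - 108661*47/5582765) = -220830*(-13979 - 5107067/5582765) = -220830*(-78046579002/5582765) = 3447005208202332/1116553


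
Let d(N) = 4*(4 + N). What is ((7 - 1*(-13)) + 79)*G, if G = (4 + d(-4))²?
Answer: 1584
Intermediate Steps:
d(N) = 16 + 4*N
G = 16 (G = (4 + (16 + 4*(-4)))² = (4 + (16 - 16))² = (4 + 0)² = 4² = 16)
((7 - 1*(-13)) + 79)*G = ((7 - 1*(-13)) + 79)*16 = ((7 + 13) + 79)*16 = (20 + 79)*16 = 99*16 = 1584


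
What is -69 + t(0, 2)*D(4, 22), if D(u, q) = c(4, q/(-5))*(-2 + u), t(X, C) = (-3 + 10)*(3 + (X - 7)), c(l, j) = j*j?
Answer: -28829/25 ≈ -1153.2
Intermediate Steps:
c(l, j) = j**2
t(X, C) = -28 + 7*X (t(X, C) = 7*(3 + (-7 + X)) = 7*(-4 + X) = -28 + 7*X)
D(u, q) = q**2*(-2 + u)/25 (D(u, q) = (q/(-5))**2*(-2 + u) = (q*(-1/5))**2*(-2 + u) = (-q/5)**2*(-2 + u) = (q**2/25)*(-2 + u) = q**2*(-2 + u)/25)
-69 + t(0, 2)*D(4, 22) = -69 + (-28 + 7*0)*((1/25)*22**2*(-2 + 4)) = -69 + (-28 + 0)*((1/25)*484*2) = -69 - 28*968/25 = -69 - 27104/25 = -28829/25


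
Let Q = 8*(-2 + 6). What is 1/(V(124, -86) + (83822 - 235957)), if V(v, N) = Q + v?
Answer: -1/151979 ≈ -6.5799e-6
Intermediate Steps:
Q = 32 (Q = 8*4 = 32)
V(v, N) = 32 + v
1/(V(124, -86) + (83822 - 235957)) = 1/((32 + 124) + (83822 - 235957)) = 1/(156 - 152135) = 1/(-151979) = -1/151979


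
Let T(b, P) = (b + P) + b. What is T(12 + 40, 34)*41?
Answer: 5658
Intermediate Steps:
T(b, P) = P + 2*b (T(b, P) = (P + b) + b = P + 2*b)
T(12 + 40, 34)*41 = (34 + 2*(12 + 40))*41 = (34 + 2*52)*41 = (34 + 104)*41 = 138*41 = 5658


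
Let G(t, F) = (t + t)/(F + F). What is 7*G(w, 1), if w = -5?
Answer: -35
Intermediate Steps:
G(t, F) = t/F (G(t, F) = (2*t)/((2*F)) = (2*t)*(1/(2*F)) = t/F)
7*G(w, 1) = 7*(-5/1) = 7*(-5*1) = 7*(-5) = -35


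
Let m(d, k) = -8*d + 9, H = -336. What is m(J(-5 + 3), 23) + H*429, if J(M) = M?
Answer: -144119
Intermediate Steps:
m(d, k) = 9 - 8*d
m(J(-5 + 3), 23) + H*429 = (9 - 8*(-5 + 3)) - 336*429 = (9 - 8*(-2)) - 144144 = (9 + 16) - 144144 = 25 - 144144 = -144119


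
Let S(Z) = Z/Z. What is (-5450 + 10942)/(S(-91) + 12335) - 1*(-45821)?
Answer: 141313337/3084 ≈ 45821.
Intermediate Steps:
S(Z) = 1
(-5450 + 10942)/(S(-91) + 12335) - 1*(-45821) = (-5450 + 10942)/(1 + 12335) - 1*(-45821) = 5492/12336 + 45821 = 5492*(1/12336) + 45821 = 1373/3084 + 45821 = 141313337/3084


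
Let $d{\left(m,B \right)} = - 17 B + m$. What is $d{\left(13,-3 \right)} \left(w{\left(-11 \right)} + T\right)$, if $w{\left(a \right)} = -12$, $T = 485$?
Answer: $30272$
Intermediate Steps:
$d{\left(m,B \right)} = m - 17 B$
$d{\left(13,-3 \right)} \left(w{\left(-11 \right)} + T\right) = \left(13 - -51\right) \left(-12 + 485\right) = \left(13 + 51\right) 473 = 64 \cdot 473 = 30272$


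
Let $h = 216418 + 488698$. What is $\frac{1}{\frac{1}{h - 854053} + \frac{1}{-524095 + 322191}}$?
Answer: $- \frac{30070976048}{350841} \approx -85711.0$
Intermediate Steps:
$h = 705116$
$\frac{1}{\frac{1}{h - 854053} + \frac{1}{-524095 + 322191}} = \frac{1}{\frac{1}{705116 - 854053} + \frac{1}{-524095 + 322191}} = \frac{1}{\frac{1}{-148937} + \frac{1}{-201904}} = \frac{1}{- \frac{1}{148937} - \frac{1}{201904}} = \frac{1}{- \frac{350841}{30070976048}} = - \frac{30070976048}{350841}$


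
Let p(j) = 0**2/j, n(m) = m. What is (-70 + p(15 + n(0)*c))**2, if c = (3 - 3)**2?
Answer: 4900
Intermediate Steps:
c = 0 (c = 0**2 = 0)
p(j) = 0 (p(j) = 0/j = 0)
(-70 + p(15 + n(0)*c))**2 = (-70 + 0)**2 = (-70)**2 = 4900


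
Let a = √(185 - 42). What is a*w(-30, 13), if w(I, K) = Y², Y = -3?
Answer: 9*√143 ≈ 107.62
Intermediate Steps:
w(I, K) = 9 (w(I, K) = (-3)² = 9)
a = √143 ≈ 11.958
a*w(-30, 13) = √143*9 = 9*√143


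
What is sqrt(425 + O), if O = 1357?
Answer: 9*sqrt(22) ≈ 42.214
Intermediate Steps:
sqrt(425 + O) = sqrt(425 + 1357) = sqrt(1782) = 9*sqrt(22)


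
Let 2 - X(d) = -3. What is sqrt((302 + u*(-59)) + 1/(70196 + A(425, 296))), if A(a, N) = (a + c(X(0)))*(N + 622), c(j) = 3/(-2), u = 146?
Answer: I*sqrt(1750943936632863)/458969 ≈ 91.17*I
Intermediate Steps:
X(d) = 5 (X(d) = 2 - 1*(-3) = 2 + 3 = 5)
c(j) = -3/2 (c(j) = 3*(-1/2) = -3/2)
A(a, N) = (622 + N)*(-3/2 + a) (A(a, N) = (a - 3/2)*(N + 622) = (-3/2 + a)*(622 + N) = (622 + N)*(-3/2 + a))
sqrt((302 + u*(-59)) + 1/(70196 + A(425, 296))) = sqrt((302 + 146*(-59)) + 1/(70196 + (-933 + 622*425 - 3/2*296 + 296*425))) = sqrt((302 - 8614) + 1/(70196 + (-933 + 264350 - 444 + 125800))) = sqrt(-8312 + 1/(70196 + 388773)) = sqrt(-8312 + 1/458969) = sqrt(-3814950327/458969) = I*sqrt(1750943936632863)/458969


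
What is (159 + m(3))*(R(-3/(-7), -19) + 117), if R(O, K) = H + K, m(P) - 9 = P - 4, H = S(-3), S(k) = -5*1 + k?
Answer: 15030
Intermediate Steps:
S(k) = -5 + k
H = -8 (H = -5 - 3 = -8)
m(P) = 5 + P (m(P) = 9 + (P - 4) = 9 + (-4 + P) = 5 + P)
R(O, K) = -8 + K
(159 + m(3))*(R(-3/(-7), -19) + 117) = (159 + (5 + 3))*((-8 - 19) + 117) = (159 + 8)*(-27 + 117) = 167*90 = 15030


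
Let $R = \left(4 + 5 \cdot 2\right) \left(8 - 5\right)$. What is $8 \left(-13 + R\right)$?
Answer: $232$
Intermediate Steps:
$R = 42$ ($R = \left(4 + 10\right) 3 = 14 \cdot 3 = 42$)
$8 \left(-13 + R\right) = 8 \left(-13 + 42\right) = 8 \cdot 29 = 232$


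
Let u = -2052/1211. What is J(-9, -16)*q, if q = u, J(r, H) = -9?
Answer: 18468/1211 ≈ 15.250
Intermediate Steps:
u = -2052/1211 (u = -2052*1/1211 = -2052/1211 ≈ -1.6945)
q = -2052/1211 ≈ -1.6945
J(-9, -16)*q = -9*(-2052/1211) = 18468/1211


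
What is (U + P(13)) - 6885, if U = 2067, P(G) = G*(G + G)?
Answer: -4480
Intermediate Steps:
P(G) = 2*G² (P(G) = G*(2*G) = 2*G²)
(U + P(13)) - 6885 = (2067 + 2*13²) - 6885 = (2067 + 2*169) - 6885 = (2067 + 338) - 6885 = 2405 - 6885 = -4480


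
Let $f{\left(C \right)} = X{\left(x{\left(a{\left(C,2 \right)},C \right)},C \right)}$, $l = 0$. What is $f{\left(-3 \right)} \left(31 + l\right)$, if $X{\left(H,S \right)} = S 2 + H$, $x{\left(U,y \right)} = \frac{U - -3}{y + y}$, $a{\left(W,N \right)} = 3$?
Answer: $-217$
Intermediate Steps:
$x{\left(U,y \right)} = \frac{3 + U}{2 y}$ ($x{\left(U,y \right)} = \frac{U + 3}{2 y} = \left(3 + U\right) \frac{1}{2 y} = \frac{3 + U}{2 y}$)
$X{\left(H,S \right)} = H + 2 S$ ($X{\left(H,S \right)} = 2 S + H = H + 2 S$)
$f{\left(C \right)} = 2 C + \frac{3}{C}$ ($f{\left(C \right)} = \frac{3 + 3}{2 C} + 2 C = \frac{1}{2} \frac{1}{C} 6 + 2 C = \frac{3}{C} + 2 C = 2 C + \frac{3}{C}$)
$f{\left(-3 \right)} \left(31 + l\right) = \left(2 \left(-3\right) + \frac{3}{-3}\right) \left(31 + 0\right) = \left(-6 + 3 \left(- \frac{1}{3}\right)\right) 31 = \left(-6 - 1\right) 31 = \left(-7\right) 31 = -217$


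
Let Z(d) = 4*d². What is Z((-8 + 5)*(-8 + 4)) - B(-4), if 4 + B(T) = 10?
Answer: 570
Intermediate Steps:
B(T) = 6 (B(T) = -4 + 10 = 6)
Z((-8 + 5)*(-8 + 4)) - B(-4) = 4*((-8 + 5)*(-8 + 4))² - 1*6 = 4*(-3*(-4))² - 6 = 4*12² - 6 = 4*144 - 6 = 576 - 6 = 570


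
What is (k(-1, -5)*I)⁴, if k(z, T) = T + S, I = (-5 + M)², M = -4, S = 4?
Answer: 43046721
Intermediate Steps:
I = 81 (I = (-5 - 4)² = (-9)² = 81)
k(z, T) = 4 + T (k(z, T) = T + 4 = 4 + T)
(k(-1, -5)*I)⁴ = ((4 - 5)*81)⁴ = (-1*81)⁴ = (-81)⁴ = 43046721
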